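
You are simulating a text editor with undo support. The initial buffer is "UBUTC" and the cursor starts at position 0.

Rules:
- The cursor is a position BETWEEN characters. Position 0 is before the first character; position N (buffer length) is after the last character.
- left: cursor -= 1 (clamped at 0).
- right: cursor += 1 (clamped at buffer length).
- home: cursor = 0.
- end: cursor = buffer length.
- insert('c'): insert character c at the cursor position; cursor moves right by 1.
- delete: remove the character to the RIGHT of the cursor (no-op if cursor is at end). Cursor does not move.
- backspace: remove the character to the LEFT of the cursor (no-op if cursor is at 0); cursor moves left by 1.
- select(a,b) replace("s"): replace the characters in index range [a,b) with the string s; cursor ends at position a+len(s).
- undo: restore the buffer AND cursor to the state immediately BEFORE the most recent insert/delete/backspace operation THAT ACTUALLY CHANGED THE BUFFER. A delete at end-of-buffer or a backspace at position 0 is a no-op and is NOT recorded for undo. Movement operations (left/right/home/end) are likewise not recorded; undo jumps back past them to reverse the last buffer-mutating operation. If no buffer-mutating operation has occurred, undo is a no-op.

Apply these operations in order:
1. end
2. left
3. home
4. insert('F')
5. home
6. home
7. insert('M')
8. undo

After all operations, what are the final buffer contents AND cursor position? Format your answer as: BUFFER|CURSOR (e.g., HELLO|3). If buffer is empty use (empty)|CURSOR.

Answer: FUBUTC|0

Derivation:
After op 1 (end): buf='UBUTC' cursor=5
After op 2 (left): buf='UBUTC' cursor=4
After op 3 (home): buf='UBUTC' cursor=0
After op 4 (insert('F')): buf='FUBUTC' cursor=1
After op 5 (home): buf='FUBUTC' cursor=0
After op 6 (home): buf='FUBUTC' cursor=0
After op 7 (insert('M')): buf='MFUBUTC' cursor=1
After op 8 (undo): buf='FUBUTC' cursor=0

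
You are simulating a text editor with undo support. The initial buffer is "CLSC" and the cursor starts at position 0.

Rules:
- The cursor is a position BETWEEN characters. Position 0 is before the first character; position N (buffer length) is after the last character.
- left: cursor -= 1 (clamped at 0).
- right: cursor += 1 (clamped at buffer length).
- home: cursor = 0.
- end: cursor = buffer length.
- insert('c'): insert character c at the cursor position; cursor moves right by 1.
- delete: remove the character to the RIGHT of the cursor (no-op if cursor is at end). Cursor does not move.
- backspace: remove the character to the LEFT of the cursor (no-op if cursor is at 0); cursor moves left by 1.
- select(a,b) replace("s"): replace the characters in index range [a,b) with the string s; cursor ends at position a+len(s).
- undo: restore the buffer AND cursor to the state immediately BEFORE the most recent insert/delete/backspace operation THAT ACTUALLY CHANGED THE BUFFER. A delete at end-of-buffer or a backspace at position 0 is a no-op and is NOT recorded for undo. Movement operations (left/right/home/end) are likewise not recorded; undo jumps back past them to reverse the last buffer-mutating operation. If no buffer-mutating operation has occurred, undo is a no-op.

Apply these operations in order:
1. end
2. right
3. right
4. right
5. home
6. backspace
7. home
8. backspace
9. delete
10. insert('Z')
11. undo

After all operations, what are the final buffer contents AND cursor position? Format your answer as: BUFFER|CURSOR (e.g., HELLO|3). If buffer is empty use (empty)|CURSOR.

Answer: LSC|0

Derivation:
After op 1 (end): buf='CLSC' cursor=4
After op 2 (right): buf='CLSC' cursor=4
After op 3 (right): buf='CLSC' cursor=4
After op 4 (right): buf='CLSC' cursor=4
After op 5 (home): buf='CLSC' cursor=0
After op 6 (backspace): buf='CLSC' cursor=0
After op 7 (home): buf='CLSC' cursor=0
After op 8 (backspace): buf='CLSC' cursor=0
After op 9 (delete): buf='LSC' cursor=0
After op 10 (insert('Z')): buf='ZLSC' cursor=1
After op 11 (undo): buf='LSC' cursor=0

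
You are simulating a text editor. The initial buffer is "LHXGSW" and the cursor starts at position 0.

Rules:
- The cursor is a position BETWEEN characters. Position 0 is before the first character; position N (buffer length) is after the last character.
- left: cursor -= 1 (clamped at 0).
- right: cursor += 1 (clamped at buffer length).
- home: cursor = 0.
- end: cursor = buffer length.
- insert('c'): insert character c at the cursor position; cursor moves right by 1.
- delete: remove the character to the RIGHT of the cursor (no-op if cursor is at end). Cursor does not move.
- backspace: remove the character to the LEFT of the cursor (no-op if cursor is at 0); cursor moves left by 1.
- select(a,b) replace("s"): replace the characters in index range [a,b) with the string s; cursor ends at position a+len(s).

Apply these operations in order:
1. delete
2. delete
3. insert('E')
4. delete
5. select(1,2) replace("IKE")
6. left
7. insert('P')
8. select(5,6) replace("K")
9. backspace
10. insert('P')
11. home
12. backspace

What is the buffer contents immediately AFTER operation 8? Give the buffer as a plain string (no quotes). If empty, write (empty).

Answer: EIKPEKW

Derivation:
After op 1 (delete): buf='HXGSW' cursor=0
After op 2 (delete): buf='XGSW' cursor=0
After op 3 (insert('E')): buf='EXGSW' cursor=1
After op 4 (delete): buf='EGSW' cursor=1
After op 5 (select(1,2) replace("IKE")): buf='EIKESW' cursor=4
After op 6 (left): buf='EIKESW' cursor=3
After op 7 (insert('P')): buf='EIKPESW' cursor=4
After op 8 (select(5,6) replace("K")): buf='EIKPEKW' cursor=6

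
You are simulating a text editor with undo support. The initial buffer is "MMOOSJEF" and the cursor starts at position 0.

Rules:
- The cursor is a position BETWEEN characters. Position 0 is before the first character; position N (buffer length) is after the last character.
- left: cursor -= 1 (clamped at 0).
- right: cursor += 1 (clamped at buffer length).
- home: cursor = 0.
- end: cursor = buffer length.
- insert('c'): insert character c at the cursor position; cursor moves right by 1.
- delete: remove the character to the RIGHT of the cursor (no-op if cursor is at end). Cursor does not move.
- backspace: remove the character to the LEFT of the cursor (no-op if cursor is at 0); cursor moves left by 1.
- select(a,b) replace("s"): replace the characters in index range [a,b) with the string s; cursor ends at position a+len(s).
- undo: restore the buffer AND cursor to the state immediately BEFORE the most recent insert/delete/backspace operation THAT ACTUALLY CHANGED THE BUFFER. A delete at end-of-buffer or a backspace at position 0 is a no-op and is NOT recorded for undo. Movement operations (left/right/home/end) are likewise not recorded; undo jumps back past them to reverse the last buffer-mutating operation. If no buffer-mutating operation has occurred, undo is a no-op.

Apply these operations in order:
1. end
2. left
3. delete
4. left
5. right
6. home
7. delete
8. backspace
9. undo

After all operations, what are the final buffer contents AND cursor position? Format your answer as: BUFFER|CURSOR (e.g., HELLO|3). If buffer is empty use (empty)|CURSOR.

After op 1 (end): buf='MMOOSJEF' cursor=8
After op 2 (left): buf='MMOOSJEF' cursor=7
After op 3 (delete): buf='MMOOSJE' cursor=7
After op 4 (left): buf='MMOOSJE' cursor=6
After op 5 (right): buf='MMOOSJE' cursor=7
After op 6 (home): buf='MMOOSJE' cursor=0
After op 7 (delete): buf='MOOSJE' cursor=0
After op 8 (backspace): buf='MOOSJE' cursor=0
After op 9 (undo): buf='MMOOSJE' cursor=0

Answer: MMOOSJE|0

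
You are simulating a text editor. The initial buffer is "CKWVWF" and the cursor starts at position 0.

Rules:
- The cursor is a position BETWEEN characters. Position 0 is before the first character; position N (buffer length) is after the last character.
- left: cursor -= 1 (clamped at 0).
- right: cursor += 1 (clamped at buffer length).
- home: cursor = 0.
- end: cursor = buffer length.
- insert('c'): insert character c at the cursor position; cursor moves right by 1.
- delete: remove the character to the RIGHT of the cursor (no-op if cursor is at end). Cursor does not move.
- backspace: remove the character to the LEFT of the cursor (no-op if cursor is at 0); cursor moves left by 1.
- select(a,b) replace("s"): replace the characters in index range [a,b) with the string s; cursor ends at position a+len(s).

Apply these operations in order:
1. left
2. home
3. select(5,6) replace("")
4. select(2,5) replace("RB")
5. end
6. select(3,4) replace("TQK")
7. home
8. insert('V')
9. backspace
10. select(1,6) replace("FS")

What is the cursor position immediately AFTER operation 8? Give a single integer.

After op 1 (left): buf='CKWVWF' cursor=0
After op 2 (home): buf='CKWVWF' cursor=0
After op 3 (select(5,6) replace("")): buf='CKWVW' cursor=5
After op 4 (select(2,5) replace("RB")): buf='CKRB' cursor=4
After op 5 (end): buf='CKRB' cursor=4
After op 6 (select(3,4) replace("TQK")): buf='CKRTQK' cursor=6
After op 7 (home): buf='CKRTQK' cursor=0
After op 8 (insert('V')): buf='VCKRTQK' cursor=1

Answer: 1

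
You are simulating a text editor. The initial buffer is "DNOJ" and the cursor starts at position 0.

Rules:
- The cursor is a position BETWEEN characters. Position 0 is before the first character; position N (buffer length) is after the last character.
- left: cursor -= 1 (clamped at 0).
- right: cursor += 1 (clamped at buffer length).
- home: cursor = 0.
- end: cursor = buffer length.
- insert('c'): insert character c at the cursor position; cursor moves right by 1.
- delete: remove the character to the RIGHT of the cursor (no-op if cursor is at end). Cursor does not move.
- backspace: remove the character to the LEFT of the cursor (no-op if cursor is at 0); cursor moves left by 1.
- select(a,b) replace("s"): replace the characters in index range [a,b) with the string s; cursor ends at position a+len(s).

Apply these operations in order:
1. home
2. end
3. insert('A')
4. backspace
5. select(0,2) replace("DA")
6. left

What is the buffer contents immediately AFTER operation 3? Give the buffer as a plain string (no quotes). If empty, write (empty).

After op 1 (home): buf='DNOJ' cursor=0
After op 2 (end): buf='DNOJ' cursor=4
After op 3 (insert('A')): buf='DNOJA' cursor=5

Answer: DNOJA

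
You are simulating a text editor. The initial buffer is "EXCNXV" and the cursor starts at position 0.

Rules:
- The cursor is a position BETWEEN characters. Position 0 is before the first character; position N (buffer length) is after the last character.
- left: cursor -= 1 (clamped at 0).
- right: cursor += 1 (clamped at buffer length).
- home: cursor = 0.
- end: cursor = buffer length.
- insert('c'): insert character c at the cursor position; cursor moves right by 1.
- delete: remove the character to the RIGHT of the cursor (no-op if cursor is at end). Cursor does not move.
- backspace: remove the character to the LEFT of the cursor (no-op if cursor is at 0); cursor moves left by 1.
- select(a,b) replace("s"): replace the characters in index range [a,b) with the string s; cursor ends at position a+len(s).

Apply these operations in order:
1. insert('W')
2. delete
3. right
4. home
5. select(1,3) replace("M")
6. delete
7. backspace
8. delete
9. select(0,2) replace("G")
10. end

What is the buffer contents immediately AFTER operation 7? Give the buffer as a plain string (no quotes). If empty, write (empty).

Answer: WXV

Derivation:
After op 1 (insert('W')): buf='WEXCNXV' cursor=1
After op 2 (delete): buf='WXCNXV' cursor=1
After op 3 (right): buf='WXCNXV' cursor=2
After op 4 (home): buf='WXCNXV' cursor=0
After op 5 (select(1,3) replace("M")): buf='WMNXV' cursor=2
After op 6 (delete): buf='WMXV' cursor=2
After op 7 (backspace): buf='WXV' cursor=1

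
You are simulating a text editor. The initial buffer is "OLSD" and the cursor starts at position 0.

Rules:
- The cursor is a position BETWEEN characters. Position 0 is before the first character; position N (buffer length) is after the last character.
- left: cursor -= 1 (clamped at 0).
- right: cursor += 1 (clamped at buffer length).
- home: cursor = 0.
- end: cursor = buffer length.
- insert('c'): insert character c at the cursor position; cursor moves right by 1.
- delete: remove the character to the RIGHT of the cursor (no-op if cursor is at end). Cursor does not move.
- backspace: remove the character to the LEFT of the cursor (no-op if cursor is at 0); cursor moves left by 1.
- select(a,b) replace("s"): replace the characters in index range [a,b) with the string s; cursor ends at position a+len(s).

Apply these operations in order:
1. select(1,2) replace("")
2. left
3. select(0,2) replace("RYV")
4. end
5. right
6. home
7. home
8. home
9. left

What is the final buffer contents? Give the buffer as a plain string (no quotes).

After op 1 (select(1,2) replace("")): buf='OSD' cursor=1
After op 2 (left): buf='OSD' cursor=0
After op 3 (select(0,2) replace("RYV")): buf='RYVD' cursor=3
After op 4 (end): buf='RYVD' cursor=4
After op 5 (right): buf='RYVD' cursor=4
After op 6 (home): buf='RYVD' cursor=0
After op 7 (home): buf='RYVD' cursor=0
After op 8 (home): buf='RYVD' cursor=0
After op 9 (left): buf='RYVD' cursor=0

Answer: RYVD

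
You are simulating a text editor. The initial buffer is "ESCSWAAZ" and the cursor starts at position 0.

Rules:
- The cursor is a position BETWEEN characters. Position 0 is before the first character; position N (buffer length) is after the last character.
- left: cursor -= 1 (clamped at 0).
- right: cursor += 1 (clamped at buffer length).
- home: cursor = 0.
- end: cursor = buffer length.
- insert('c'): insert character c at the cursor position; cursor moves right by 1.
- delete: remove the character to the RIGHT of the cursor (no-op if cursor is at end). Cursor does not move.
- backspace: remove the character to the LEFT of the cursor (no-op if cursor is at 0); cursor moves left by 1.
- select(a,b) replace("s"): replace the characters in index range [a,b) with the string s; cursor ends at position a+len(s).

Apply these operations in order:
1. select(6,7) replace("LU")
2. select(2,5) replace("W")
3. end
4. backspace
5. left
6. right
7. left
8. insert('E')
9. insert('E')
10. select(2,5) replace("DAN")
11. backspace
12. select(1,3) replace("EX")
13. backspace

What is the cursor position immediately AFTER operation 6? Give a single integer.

Answer: 6

Derivation:
After op 1 (select(6,7) replace("LU")): buf='ESCSWALUZ' cursor=8
After op 2 (select(2,5) replace("W")): buf='ESWALUZ' cursor=3
After op 3 (end): buf='ESWALUZ' cursor=7
After op 4 (backspace): buf='ESWALU' cursor=6
After op 5 (left): buf='ESWALU' cursor=5
After op 6 (right): buf='ESWALU' cursor=6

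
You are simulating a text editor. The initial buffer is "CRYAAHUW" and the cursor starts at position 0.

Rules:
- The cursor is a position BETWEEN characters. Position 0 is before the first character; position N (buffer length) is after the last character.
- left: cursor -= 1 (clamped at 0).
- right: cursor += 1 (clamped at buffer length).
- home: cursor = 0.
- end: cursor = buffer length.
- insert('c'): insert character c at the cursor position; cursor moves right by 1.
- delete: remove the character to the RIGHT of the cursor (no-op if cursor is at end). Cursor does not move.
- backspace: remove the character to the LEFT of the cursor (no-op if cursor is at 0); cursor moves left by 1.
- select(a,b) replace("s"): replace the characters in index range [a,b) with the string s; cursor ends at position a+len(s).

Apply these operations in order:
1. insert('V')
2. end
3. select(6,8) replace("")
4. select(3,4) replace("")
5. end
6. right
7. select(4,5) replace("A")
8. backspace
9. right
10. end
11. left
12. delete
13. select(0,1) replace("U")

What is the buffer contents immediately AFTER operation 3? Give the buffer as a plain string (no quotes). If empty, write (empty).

After op 1 (insert('V')): buf='VCRYAAHUW' cursor=1
After op 2 (end): buf='VCRYAAHUW' cursor=9
After op 3 (select(6,8) replace("")): buf='VCRYAAW' cursor=6

Answer: VCRYAAW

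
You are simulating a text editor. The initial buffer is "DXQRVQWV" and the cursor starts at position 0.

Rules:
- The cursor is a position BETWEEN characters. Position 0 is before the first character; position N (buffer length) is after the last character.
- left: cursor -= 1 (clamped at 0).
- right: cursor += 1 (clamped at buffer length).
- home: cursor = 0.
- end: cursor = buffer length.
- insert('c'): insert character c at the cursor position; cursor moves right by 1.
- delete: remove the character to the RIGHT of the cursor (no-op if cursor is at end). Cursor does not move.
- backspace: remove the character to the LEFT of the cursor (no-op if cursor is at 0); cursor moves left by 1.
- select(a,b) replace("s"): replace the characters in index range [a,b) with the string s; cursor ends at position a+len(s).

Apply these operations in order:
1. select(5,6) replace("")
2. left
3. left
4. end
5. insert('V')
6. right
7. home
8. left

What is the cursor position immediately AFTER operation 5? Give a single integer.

Answer: 8

Derivation:
After op 1 (select(5,6) replace("")): buf='DXQRVWV' cursor=5
After op 2 (left): buf='DXQRVWV' cursor=4
After op 3 (left): buf='DXQRVWV' cursor=3
After op 4 (end): buf='DXQRVWV' cursor=7
After op 5 (insert('V')): buf='DXQRVWVV' cursor=8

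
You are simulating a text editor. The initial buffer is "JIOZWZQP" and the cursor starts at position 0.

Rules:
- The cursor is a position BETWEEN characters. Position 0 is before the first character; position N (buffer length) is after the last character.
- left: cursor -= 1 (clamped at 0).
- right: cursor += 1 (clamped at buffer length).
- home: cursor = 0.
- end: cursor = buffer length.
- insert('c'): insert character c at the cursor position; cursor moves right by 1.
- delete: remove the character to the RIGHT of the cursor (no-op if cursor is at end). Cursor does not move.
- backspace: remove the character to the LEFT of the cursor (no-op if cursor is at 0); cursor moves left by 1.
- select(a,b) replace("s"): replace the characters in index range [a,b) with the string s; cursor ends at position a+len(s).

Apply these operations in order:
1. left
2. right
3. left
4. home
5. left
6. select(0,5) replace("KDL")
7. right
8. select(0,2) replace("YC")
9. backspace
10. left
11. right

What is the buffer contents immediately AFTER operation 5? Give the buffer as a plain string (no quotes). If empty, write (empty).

After op 1 (left): buf='JIOZWZQP' cursor=0
After op 2 (right): buf='JIOZWZQP' cursor=1
After op 3 (left): buf='JIOZWZQP' cursor=0
After op 4 (home): buf='JIOZWZQP' cursor=0
After op 5 (left): buf='JIOZWZQP' cursor=0

Answer: JIOZWZQP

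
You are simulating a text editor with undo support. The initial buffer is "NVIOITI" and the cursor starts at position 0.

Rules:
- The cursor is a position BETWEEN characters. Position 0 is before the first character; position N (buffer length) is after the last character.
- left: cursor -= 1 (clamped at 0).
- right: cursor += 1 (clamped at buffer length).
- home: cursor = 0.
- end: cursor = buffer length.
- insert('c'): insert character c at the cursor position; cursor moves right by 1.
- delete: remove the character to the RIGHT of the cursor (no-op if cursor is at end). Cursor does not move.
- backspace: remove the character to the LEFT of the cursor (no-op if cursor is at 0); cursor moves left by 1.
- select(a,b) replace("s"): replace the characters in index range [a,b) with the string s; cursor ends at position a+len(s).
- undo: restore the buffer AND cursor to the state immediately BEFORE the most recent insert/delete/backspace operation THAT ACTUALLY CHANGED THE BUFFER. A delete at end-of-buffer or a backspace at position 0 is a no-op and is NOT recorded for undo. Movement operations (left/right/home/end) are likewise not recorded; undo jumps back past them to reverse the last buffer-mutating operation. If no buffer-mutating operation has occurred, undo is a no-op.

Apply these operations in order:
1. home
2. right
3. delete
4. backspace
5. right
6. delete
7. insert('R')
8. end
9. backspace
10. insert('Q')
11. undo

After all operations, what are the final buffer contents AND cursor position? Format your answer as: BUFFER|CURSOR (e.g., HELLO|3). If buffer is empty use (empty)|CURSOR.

Answer: IRIT|4

Derivation:
After op 1 (home): buf='NVIOITI' cursor=0
After op 2 (right): buf='NVIOITI' cursor=1
After op 3 (delete): buf='NIOITI' cursor=1
After op 4 (backspace): buf='IOITI' cursor=0
After op 5 (right): buf='IOITI' cursor=1
After op 6 (delete): buf='IITI' cursor=1
After op 7 (insert('R')): buf='IRITI' cursor=2
After op 8 (end): buf='IRITI' cursor=5
After op 9 (backspace): buf='IRIT' cursor=4
After op 10 (insert('Q')): buf='IRITQ' cursor=5
After op 11 (undo): buf='IRIT' cursor=4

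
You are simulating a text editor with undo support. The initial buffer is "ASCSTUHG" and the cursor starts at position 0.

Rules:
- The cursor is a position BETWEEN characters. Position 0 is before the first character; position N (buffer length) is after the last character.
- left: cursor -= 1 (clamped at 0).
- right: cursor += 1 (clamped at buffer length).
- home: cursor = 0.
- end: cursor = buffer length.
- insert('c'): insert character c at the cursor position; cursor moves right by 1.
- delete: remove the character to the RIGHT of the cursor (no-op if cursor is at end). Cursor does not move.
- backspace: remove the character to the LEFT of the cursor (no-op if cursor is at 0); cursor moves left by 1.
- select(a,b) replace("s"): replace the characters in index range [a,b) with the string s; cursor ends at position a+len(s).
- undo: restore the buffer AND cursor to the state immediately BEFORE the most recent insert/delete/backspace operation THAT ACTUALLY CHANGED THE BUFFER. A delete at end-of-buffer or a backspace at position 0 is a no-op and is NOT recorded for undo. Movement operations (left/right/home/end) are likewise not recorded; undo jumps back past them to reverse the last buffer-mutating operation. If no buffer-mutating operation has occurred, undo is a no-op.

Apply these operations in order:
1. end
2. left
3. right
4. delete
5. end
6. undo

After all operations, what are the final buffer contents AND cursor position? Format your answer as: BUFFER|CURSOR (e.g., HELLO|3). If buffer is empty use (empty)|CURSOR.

After op 1 (end): buf='ASCSTUHG' cursor=8
After op 2 (left): buf='ASCSTUHG' cursor=7
After op 3 (right): buf='ASCSTUHG' cursor=8
After op 4 (delete): buf='ASCSTUHG' cursor=8
After op 5 (end): buf='ASCSTUHG' cursor=8
After op 6 (undo): buf='ASCSTUHG' cursor=8

Answer: ASCSTUHG|8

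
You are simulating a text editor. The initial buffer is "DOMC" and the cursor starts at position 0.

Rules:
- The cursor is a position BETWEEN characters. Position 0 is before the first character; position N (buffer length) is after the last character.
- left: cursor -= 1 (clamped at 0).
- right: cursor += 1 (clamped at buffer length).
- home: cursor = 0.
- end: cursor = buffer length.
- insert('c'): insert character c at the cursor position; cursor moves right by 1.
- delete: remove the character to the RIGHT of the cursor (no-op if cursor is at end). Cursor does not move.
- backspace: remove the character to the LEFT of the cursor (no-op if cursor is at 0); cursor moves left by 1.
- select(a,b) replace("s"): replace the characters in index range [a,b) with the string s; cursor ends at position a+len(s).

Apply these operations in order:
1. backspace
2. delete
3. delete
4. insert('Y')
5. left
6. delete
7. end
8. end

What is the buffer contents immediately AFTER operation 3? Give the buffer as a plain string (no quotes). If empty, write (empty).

Answer: MC

Derivation:
After op 1 (backspace): buf='DOMC' cursor=0
After op 2 (delete): buf='OMC' cursor=0
After op 3 (delete): buf='MC' cursor=0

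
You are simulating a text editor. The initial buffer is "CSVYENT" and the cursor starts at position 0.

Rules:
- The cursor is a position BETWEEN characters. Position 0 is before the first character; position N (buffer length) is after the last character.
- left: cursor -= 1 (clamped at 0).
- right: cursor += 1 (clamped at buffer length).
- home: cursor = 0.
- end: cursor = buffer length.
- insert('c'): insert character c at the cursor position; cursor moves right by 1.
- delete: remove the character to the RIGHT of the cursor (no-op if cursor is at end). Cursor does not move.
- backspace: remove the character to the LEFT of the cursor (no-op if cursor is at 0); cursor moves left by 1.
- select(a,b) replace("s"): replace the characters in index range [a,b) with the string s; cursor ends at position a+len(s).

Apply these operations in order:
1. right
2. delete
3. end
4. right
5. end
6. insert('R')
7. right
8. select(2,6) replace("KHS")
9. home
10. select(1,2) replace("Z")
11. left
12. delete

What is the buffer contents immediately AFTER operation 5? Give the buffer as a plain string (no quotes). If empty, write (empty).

After op 1 (right): buf='CSVYENT' cursor=1
After op 2 (delete): buf='CVYENT' cursor=1
After op 3 (end): buf='CVYENT' cursor=6
After op 4 (right): buf='CVYENT' cursor=6
After op 5 (end): buf='CVYENT' cursor=6

Answer: CVYENT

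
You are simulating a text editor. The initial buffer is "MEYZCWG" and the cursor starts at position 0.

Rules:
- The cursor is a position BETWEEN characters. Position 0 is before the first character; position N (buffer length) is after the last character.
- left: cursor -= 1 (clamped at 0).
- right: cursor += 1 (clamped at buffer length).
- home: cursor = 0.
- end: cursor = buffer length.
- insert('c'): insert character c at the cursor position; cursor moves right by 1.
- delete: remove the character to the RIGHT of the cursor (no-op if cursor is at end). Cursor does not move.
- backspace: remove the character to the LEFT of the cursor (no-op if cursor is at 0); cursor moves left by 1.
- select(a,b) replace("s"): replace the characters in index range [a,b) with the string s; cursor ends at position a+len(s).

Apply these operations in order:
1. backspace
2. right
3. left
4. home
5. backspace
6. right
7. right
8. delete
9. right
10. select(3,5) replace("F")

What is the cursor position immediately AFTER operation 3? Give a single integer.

Answer: 0

Derivation:
After op 1 (backspace): buf='MEYZCWG' cursor=0
After op 2 (right): buf='MEYZCWG' cursor=1
After op 3 (left): buf='MEYZCWG' cursor=0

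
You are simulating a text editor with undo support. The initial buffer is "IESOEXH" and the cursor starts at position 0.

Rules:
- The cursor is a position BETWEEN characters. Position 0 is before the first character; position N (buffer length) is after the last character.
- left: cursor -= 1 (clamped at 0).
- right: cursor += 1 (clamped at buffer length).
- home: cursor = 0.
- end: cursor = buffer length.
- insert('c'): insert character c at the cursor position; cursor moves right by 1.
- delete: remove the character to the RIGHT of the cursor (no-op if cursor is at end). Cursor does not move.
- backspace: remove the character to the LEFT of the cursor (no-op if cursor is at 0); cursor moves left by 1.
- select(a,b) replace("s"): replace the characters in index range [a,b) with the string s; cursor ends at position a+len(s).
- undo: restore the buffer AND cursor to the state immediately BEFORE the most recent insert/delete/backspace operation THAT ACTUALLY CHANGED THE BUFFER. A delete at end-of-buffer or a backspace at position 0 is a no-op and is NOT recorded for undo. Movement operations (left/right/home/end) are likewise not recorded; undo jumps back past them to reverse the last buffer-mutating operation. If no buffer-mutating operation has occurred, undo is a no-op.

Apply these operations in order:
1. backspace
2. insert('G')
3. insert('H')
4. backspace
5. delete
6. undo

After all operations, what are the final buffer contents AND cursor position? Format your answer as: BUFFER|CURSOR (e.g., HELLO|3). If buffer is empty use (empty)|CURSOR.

After op 1 (backspace): buf='IESOEXH' cursor=0
After op 2 (insert('G')): buf='GIESOEXH' cursor=1
After op 3 (insert('H')): buf='GHIESOEXH' cursor=2
After op 4 (backspace): buf='GIESOEXH' cursor=1
After op 5 (delete): buf='GESOEXH' cursor=1
After op 6 (undo): buf='GIESOEXH' cursor=1

Answer: GIESOEXH|1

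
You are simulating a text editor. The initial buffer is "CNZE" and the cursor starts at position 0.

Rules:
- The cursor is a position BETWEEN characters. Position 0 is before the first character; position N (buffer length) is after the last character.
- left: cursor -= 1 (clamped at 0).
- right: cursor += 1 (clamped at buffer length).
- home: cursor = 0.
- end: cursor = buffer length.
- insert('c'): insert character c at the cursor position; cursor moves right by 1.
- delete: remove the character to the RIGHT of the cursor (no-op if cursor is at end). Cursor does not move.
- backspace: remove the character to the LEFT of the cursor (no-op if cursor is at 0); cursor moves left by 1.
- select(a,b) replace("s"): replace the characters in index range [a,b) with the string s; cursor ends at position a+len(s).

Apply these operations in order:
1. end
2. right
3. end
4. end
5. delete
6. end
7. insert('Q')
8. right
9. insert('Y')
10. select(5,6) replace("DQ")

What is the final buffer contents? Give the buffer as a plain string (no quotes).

After op 1 (end): buf='CNZE' cursor=4
After op 2 (right): buf='CNZE' cursor=4
After op 3 (end): buf='CNZE' cursor=4
After op 4 (end): buf='CNZE' cursor=4
After op 5 (delete): buf='CNZE' cursor=4
After op 6 (end): buf='CNZE' cursor=4
After op 7 (insert('Q')): buf='CNZEQ' cursor=5
After op 8 (right): buf='CNZEQ' cursor=5
After op 9 (insert('Y')): buf='CNZEQY' cursor=6
After op 10 (select(5,6) replace("DQ")): buf='CNZEQDQ' cursor=7

Answer: CNZEQDQ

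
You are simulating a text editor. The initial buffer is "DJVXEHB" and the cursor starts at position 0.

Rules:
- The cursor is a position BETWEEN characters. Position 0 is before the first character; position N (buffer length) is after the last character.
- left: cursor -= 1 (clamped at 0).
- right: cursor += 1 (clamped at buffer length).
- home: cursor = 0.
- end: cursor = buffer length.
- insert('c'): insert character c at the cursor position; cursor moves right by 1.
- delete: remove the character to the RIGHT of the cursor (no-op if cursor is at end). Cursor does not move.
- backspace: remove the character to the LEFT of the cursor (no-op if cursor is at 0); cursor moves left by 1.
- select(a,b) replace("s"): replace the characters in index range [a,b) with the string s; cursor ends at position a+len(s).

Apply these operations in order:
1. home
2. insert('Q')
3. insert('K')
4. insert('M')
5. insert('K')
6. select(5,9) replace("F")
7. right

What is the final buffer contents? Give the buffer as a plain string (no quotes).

Answer: QKMKDFHB

Derivation:
After op 1 (home): buf='DJVXEHB' cursor=0
After op 2 (insert('Q')): buf='QDJVXEHB' cursor=1
After op 3 (insert('K')): buf='QKDJVXEHB' cursor=2
After op 4 (insert('M')): buf='QKMDJVXEHB' cursor=3
After op 5 (insert('K')): buf='QKMKDJVXEHB' cursor=4
After op 6 (select(5,9) replace("F")): buf='QKMKDFHB' cursor=6
After op 7 (right): buf='QKMKDFHB' cursor=7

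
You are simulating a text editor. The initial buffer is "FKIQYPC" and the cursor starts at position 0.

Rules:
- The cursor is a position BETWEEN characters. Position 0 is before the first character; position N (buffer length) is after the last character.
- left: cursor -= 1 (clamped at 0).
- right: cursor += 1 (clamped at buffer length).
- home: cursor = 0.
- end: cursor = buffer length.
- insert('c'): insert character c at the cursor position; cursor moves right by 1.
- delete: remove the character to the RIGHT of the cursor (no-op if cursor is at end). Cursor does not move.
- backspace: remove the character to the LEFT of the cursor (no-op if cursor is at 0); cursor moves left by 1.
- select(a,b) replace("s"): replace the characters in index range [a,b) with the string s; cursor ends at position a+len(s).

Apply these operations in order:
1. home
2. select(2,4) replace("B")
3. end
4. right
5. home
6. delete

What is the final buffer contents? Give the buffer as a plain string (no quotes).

Answer: KBYPC

Derivation:
After op 1 (home): buf='FKIQYPC' cursor=0
After op 2 (select(2,4) replace("B")): buf='FKBYPC' cursor=3
After op 3 (end): buf='FKBYPC' cursor=6
After op 4 (right): buf='FKBYPC' cursor=6
After op 5 (home): buf='FKBYPC' cursor=0
After op 6 (delete): buf='KBYPC' cursor=0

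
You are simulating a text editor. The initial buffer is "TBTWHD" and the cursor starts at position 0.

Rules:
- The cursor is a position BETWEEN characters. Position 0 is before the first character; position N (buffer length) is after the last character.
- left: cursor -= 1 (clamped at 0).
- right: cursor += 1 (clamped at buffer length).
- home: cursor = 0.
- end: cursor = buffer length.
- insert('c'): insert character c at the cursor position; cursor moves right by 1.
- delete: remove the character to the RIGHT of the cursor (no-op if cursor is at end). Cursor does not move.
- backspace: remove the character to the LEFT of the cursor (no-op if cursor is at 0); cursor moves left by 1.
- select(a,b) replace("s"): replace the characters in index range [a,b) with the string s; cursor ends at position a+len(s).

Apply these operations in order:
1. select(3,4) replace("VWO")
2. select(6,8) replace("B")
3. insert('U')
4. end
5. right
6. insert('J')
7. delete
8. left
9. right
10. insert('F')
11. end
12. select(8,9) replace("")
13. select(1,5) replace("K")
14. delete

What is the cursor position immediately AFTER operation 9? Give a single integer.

After op 1 (select(3,4) replace("VWO")): buf='TBTVWOHD' cursor=6
After op 2 (select(6,8) replace("B")): buf='TBTVWOB' cursor=7
After op 3 (insert('U')): buf='TBTVWOBU' cursor=8
After op 4 (end): buf='TBTVWOBU' cursor=8
After op 5 (right): buf='TBTVWOBU' cursor=8
After op 6 (insert('J')): buf='TBTVWOBUJ' cursor=9
After op 7 (delete): buf='TBTVWOBUJ' cursor=9
After op 8 (left): buf='TBTVWOBUJ' cursor=8
After op 9 (right): buf='TBTVWOBUJ' cursor=9

Answer: 9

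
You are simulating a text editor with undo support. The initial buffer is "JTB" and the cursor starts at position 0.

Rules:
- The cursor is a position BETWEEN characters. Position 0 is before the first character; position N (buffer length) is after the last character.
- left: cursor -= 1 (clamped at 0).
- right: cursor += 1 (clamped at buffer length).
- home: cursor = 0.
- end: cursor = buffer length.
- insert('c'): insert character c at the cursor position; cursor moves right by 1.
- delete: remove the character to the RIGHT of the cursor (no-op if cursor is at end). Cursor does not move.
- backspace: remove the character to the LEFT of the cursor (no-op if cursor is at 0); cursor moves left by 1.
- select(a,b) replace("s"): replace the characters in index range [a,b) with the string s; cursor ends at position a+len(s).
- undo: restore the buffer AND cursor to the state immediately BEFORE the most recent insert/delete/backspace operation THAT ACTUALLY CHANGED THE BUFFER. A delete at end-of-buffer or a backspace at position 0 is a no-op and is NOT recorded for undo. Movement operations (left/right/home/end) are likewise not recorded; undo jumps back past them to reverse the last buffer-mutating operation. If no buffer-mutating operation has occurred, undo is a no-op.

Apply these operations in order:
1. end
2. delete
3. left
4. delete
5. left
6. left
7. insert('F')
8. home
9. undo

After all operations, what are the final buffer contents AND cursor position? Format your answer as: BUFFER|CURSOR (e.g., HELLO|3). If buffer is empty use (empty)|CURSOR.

Answer: JT|0

Derivation:
After op 1 (end): buf='JTB' cursor=3
After op 2 (delete): buf='JTB' cursor=3
After op 3 (left): buf='JTB' cursor=2
After op 4 (delete): buf='JT' cursor=2
After op 5 (left): buf='JT' cursor=1
After op 6 (left): buf='JT' cursor=0
After op 7 (insert('F')): buf='FJT' cursor=1
After op 8 (home): buf='FJT' cursor=0
After op 9 (undo): buf='JT' cursor=0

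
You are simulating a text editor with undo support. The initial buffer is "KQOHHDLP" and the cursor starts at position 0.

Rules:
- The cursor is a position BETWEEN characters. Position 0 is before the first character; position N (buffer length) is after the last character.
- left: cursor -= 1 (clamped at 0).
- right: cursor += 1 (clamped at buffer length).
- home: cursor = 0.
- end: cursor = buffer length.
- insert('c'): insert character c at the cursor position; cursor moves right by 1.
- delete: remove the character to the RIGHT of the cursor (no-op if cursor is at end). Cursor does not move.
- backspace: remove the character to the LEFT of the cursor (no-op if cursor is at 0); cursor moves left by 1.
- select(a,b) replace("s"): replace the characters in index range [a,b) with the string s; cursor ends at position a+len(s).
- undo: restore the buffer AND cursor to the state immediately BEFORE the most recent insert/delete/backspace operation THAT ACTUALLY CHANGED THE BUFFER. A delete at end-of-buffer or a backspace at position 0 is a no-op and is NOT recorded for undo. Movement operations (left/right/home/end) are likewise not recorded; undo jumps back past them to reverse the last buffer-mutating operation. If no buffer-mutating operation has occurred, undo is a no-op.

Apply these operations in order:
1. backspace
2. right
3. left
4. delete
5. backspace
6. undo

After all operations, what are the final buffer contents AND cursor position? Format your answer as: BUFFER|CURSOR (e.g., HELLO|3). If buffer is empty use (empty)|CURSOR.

After op 1 (backspace): buf='KQOHHDLP' cursor=0
After op 2 (right): buf='KQOHHDLP' cursor=1
After op 3 (left): buf='KQOHHDLP' cursor=0
After op 4 (delete): buf='QOHHDLP' cursor=0
After op 5 (backspace): buf='QOHHDLP' cursor=0
After op 6 (undo): buf='KQOHHDLP' cursor=0

Answer: KQOHHDLP|0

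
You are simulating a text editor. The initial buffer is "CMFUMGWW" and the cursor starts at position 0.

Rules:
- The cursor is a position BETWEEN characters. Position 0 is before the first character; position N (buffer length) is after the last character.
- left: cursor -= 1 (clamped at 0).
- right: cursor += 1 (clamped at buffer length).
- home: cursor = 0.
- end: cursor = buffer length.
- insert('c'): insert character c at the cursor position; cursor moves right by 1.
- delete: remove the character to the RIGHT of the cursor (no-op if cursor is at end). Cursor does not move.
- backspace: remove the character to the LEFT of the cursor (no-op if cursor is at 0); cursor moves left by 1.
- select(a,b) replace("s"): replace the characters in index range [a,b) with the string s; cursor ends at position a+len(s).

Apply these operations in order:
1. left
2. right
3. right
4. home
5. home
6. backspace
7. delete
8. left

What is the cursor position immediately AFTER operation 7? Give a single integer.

After op 1 (left): buf='CMFUMGWW' cursor=0
After op 2 (right): buf='CMFUMGWW' cursor=1
After op 3 (right): buf='CMFUMGWW' cursor=2
After op 4 (home): buf='CMFUMGWW' cursor=0
After op 5 (home): buf='CMFUMGWW' cursor=0
After op 6 (backspace): buf='CMFUMGWW' cursor=0
After op 7 (delete): buf='MFUMGWW' cursor=0

Answer: 0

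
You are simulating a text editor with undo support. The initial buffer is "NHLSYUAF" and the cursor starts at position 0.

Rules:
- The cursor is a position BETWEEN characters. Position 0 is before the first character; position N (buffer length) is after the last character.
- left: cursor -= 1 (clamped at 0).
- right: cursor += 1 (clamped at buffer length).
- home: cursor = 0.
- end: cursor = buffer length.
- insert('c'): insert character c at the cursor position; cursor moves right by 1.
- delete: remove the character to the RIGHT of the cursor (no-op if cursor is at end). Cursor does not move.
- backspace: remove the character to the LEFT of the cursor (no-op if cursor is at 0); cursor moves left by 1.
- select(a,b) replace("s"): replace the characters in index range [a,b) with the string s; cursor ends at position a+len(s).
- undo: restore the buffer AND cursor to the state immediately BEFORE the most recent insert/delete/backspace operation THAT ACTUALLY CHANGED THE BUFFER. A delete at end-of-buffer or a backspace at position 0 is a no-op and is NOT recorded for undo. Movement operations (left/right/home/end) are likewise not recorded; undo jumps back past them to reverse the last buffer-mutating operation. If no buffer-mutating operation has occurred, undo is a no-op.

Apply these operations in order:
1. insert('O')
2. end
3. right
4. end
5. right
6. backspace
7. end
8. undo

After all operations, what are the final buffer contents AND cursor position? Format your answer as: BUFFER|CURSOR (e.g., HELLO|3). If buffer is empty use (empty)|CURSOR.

Answer: ONHLSYUAF|9

Derivation:
After op 1 (insert('O')): buf='ONHLSYUAF' cursor=1
After op 2 (end): buf='ONHLSYUAF' cursor=9
After op 3 (right): buf='ONHLSYUAF' cursor=9
After op 4 (end): buf='ONHLSYUAF' cursor=9
After op 5 (right): buf='ONHLSYUAF' cursor=9
After op 6 (backspace): buf='ONHLSYUA' cursor=8
After op 7 (end): buf='ONHLSYUA' cursor=8
After op 8 (undo): buf='ONHLSYUAF' cursor=9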